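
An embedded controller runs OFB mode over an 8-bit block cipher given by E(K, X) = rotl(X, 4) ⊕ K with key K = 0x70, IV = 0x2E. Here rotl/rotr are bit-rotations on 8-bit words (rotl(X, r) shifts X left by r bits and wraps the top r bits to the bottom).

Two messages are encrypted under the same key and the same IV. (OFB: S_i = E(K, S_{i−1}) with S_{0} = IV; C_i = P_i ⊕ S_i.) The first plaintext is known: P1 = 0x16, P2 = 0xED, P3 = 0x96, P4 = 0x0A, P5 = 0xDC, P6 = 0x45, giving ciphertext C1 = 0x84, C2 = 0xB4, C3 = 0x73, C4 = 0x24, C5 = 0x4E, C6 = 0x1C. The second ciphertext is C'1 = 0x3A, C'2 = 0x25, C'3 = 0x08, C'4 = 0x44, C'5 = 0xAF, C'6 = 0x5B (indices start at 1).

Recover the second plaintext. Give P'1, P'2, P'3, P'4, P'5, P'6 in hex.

P'1 = 0xA8, P'2 = 0x7C, P'3 = 0xED, P'4 = 0x6A, P'5 = 0x3D, P'6 = 0x02

In OFB with a reused IV, both messages share the same keystream S_i, so C_i ⊕ C'_i = P_i ⊕ P'_i and thus P'_i = P_i ⊕ C_i ⊕ C'_i.
P'1: 0x16 ⊕ 0x84 ⊕ 0x3A = 0xA8.
P'2: 0xED ⊕ 0xB4 ⊕ 0x25 = 0x7C.
P'3: 0x96 ⊕ 0x73 ⊕ 0x08 = 0xED.
P'4: 0x0A ⊕ 0x24 ⊕ 0x44 = 0x6A.
P'5: 0xDC ⊕ 0x4E ⊕ 0xAF = 0x3D.
P'6: 0x45 ⊕ 0x1C ⊕ 0x5B = 0x02.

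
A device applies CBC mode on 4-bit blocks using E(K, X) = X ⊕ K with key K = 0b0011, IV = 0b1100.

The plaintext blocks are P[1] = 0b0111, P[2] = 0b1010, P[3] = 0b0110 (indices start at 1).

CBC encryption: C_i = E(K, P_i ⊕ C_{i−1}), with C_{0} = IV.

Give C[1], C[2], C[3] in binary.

C[1]: P[1] ⊕ 0b1100 = 0b1011; E(K, 0b1011) = 0b1000.
C[2]: P[2] ⊕ 0b1000 = 0b0010; E(K, 0b0010) = 0b0001.
C[3]: P[3] ⊕ 0b0001 = 0b0111; E(K, 0b0111) = 0b0100.

C[1] = 0b1000, C[2] = 0b0001, C[3] = 0b0100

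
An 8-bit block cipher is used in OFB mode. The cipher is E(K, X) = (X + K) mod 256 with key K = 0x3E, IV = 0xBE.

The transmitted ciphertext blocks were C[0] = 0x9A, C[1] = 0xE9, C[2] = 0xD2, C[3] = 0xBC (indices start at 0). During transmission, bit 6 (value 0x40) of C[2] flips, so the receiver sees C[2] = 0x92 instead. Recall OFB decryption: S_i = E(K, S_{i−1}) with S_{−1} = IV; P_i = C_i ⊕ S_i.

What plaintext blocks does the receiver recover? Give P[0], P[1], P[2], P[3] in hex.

P[0] = 0x66, P[1] = 0xD3, P[2] = 0xEA, P[3] = 0x0A

Only C[2] changed, to 0x92. In OFB, a change in C_i flips the same bit in P_i only; the keystream is unaffected. Decrypting the received ciphertext:
P[0]: S = E(K, 0xBE) = 0xFC; 0x9A ⊕ 0xFC = 0x66.
P[1]: S = E(K, 0xFC) = 0x3A; 0xE9 ⊕ 0x3A = 0xD3.
P[2]: S = E(K, 0x3A) = 0x78; 0x92 ⊕ 0x78 = 0xEA.
P[3]: S = E(K, 0x78) = 0xB6; 0xBC ⊕ 0xB6 = 0x0A.
Blocks that differ from the original plaintext: P[2].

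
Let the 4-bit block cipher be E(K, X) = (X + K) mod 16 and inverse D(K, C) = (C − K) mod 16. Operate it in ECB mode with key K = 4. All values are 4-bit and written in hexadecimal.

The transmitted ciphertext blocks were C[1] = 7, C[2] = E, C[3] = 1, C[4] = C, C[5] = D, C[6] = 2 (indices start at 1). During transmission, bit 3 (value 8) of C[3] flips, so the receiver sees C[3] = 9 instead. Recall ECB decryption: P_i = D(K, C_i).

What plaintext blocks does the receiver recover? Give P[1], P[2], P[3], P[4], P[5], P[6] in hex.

P[1] = 3, P[2] = A, P[3] = 5, P[4] = 8, P[5] = 9, P[6] = E

Only C[3] changed, to 9. In ECB, a change in C_i affects only P_i. Decrypting the received ciphertext:
P[1]: D(K, 7) = 3.
P[2]: D(K, E) = A.
P[3]: D(K, 9) = 5.
P[4]: D(K, C) = 8.
P[5]: D(K, D) = 9.
P[6]: D(K, 2) = E.
Blocks that differ from the original plaintext: P[3].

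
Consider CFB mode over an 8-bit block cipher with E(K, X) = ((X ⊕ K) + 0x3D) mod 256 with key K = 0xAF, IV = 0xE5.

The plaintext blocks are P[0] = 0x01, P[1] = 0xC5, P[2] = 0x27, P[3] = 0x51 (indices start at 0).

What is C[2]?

C[2] = 0x6E

CFB encryption: C_i = P_i ⊕ E(K, C_{i−1}), with C_{−1} = IV.
C[0]: E(K, 0xE5) = 0x87; 0x01 ⊕ 0x87 = 0x86.
C[1]: E(K, 0x86) = 0x66; 0xC5 ⊕ 0x66 = 0xA3.
C[2]: E(K, 0xA3) = 0x49; 0x27 ⊕ 0x49 = 0x6E.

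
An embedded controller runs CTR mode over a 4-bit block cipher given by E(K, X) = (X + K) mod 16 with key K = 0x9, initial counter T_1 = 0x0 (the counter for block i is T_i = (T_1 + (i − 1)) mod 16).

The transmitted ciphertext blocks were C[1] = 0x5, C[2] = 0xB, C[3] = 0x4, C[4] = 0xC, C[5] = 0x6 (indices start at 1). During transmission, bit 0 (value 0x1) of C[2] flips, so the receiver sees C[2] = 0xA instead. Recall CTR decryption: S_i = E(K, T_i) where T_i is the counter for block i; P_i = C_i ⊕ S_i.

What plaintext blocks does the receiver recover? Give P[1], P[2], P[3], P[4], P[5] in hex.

Only C[2] changed, to 0xA. In CTR, a change in C_i flips the same bit in P_i only; the keystream is unaffected. Decrypting the received ciphertext:
P[1]: T = 0x0, S = E(K, T) = 0x9; 0x5 ⊕ 0x9 = 0xC.
P[2]: T = 0x1, S = E(K, T) = 0xA; 0xA ⊕ 0xA = 0x0.
P[3]: T = 0x2, S = E(K, T) = 0xB; 0x4 ⊕ 0xB = 0xF.
P[4]: T = 0x3, S = E(K, T) = 0xC; 0xC ⊕ 0xC = 0x0.
P[5]: T = 0x4, S = E(K, T) = 0xD; 0x6 ⊕ 0xD = 0xB.
Blocks that differ from the original plaintext: P[2].

P[1] = 0xC, P[2] = 0x0, P[3] = 0xF, P[4] = 0x0, P[5] = 0xB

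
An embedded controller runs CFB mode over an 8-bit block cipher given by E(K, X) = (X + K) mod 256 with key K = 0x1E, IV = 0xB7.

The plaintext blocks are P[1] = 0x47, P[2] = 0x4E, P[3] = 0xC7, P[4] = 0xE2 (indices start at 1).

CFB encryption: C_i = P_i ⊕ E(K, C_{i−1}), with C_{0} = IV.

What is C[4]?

C[1]: E(K, 0xB7) = 0xD5; 0x47 ⊕ 0xD5 = 0x92.
C[2]: E(K, 0x92) = 0xB0; 0x4E ⊕ 0xB0 = 0xFE.
C[3]: E(K, 0xFE) = 0x1C; 0xC7 ⊕ 0x1C = 0xDB.
C[4]: E(K, 0xDB) = 0xF9; 0xE2 ⊕ 0xF9 = 0x1B.

C[4] = 0x1B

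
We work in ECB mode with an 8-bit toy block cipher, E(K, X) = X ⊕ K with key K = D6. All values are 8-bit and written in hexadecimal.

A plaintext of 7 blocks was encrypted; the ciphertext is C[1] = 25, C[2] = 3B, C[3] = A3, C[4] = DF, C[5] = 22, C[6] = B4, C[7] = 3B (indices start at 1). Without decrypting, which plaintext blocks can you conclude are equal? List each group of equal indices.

P[2] = P[7]

ECB encrypts each block independently with the same key, so equal ciphertext blocks imply equal plaintext blocks.
C[2] = C[7] = 3B, so P[2] = P[7].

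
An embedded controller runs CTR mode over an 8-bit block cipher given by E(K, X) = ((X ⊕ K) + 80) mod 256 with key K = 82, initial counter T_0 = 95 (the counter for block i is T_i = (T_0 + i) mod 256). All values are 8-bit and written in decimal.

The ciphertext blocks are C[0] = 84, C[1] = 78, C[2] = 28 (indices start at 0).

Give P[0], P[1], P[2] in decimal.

CTR decryption: S_i = E(K, T_i) where T_i is the counter for block i; P_i = C_i ⊕ S_i.
P[0]: T = 95, S = E(K, T) = 93; 84 ⊕ 93 = 9.
P[1]: T = 96, S = E(K, T) = 130; 78 ⊕ 130 = 204.
P[2]: T = 97, S = E(K, T) = 131; 28 ⊕ 131 = 159.

P[0] = 9, P[1] = 204, P[2] = 159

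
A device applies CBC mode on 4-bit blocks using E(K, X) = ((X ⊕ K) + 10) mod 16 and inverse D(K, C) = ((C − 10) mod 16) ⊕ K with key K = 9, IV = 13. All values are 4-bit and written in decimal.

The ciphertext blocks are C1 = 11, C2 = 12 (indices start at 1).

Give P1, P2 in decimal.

CBC decryption: P_i = D(K, C_i) ⊕ C_{i−1}, with C_{0} = IV.
P1: D(K, 11) = 8; 8 ⊕ 13 = 5.
P2: D(K, 12) = 11; 11 ⊕ 11 = 0.

P1 = 5, P2 = 0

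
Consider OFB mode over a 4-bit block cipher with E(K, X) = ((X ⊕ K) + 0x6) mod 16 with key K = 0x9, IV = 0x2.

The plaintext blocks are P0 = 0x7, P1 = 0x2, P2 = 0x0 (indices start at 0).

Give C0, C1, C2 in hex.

OFB encryption: S_i = E(K, S_{i−1}) with S_{−1} = IV; C_i = P_i ⊕ S_i.
C0: S = E(K, 0x2) = 0x1; 0x7 ⊕ 0x1 = 0x6.
C1: S = E(K, 0x1) = 0xE; 0x2 ⊕ 0xE = 0xC.
C2: S = E(K, 0xE) = 0xD; 0x0 ⊕ 0xD = 0xD.

C0 = 0x6, C1 = 0xC, C2 = 0xD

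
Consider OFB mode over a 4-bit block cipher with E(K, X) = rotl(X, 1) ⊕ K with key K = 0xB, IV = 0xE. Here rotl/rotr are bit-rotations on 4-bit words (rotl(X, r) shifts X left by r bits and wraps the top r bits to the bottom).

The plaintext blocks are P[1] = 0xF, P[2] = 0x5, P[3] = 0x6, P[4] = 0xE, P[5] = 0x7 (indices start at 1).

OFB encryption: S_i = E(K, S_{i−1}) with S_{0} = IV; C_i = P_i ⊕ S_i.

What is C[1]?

C[1]: S = E(K, 0xE) = 0x6; 0xF ⊕ 0x6 = 0x9.

C[1] = 0x9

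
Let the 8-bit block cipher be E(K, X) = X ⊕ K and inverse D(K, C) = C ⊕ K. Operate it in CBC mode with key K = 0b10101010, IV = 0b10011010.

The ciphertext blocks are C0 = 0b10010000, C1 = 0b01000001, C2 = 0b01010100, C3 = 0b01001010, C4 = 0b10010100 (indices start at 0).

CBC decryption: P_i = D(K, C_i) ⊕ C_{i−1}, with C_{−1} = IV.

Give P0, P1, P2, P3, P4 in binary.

P0: D(K, 0b10010000) = 0b00111010; 0b00111010 ⊕ 0b10011010 = 0b10100000.
P1: D(K, 0b01000001) = 0b11101011; 0b11101011 ⊕ 0b10010000 = 0b01111011.
P2: D(K, 0b01010100) = 0b11111110; 0b11111110 ⊕ 0b01000001 = 0b10111111.
P3: D(K, 0b01001010) = 0b11100000; 0b11100000 ⊕ 0b01010100 = 0b10110100.
P4: D(K, 0b10010100) = 0b00111110; 0b00111110 ⊕ 0b01001010 = 0b01110100.

P0 = 0b10100000, P1 = 0b01111011, P2 = 0b10111111, P3 = 0b10110100, P4 = 0b01110100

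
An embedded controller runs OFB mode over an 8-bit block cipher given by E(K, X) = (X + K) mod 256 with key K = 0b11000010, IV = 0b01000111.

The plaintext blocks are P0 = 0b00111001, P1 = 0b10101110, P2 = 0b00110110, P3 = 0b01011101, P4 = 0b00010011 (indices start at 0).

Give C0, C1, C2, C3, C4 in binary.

C0 = 0b00110000, C1 = 0b01100101, C2 = 0b10111011, C3 = 0b00010010, C4 = 0b00000010

OFB encryption: S_i = E(K, S_{i−1}) with S_{−1} = IV; C_i = P_i ⊕ S_i.
C0: S = E(K, 0b01000111) = 0b00001001; 0b00111001 ⊕ 0b00001001 = 0b00110000.
C1: S = E(K, 0b00001001) = 0b11001011; 0b10101110 ⊕ 0b11001011 = 0b01100101.
C2: S = E(K, 0b11001011) = 0b10001101; 0b00110110 ⊕ 0b10001101 = 0b10111011.
C3: S = E(K, 0b10001101) = 0b01001111; 0b01011101 ⊕ 0b01001111 = 0b00010010.
C4: S = E(K, 0b01001111) = 0b00010001; 0b00010011 ⊕ 0b00010001 = 0b00000010.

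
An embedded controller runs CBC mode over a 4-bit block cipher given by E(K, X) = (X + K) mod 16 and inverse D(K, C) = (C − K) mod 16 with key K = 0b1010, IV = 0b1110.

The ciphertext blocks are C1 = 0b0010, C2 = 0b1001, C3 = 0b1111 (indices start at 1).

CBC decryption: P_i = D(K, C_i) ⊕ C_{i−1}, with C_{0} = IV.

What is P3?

P3: D(K, 0b1111) = 0b0101; 0b0101 ⊕ 0b1001 = 0b1100.

P3 = 0b1100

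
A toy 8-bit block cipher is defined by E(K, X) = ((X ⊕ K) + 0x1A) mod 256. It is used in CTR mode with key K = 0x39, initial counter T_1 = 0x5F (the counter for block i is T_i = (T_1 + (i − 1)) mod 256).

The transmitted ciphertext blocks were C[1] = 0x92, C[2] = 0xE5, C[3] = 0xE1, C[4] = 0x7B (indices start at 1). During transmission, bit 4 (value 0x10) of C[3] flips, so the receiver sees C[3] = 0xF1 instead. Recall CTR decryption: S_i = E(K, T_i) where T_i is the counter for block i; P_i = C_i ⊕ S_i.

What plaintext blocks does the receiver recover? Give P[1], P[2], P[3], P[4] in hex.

Only C[3] changed, to 0xF1. In CTR, a change in C_i flips the same bit in P_i only; the keystream is unaffected. Decrypting the received ciphertext:
P[1]: T = 0x5F, S = E(K, T) = 0x80; 0x92 ⊕ 0x80 = 0x12.
P[2]: T = 0x60, S = E(K, T) = 0x73; 0xE5 ⊕ 0x73 = 0x96.
P[3]: T = 0x61, S = E(K, T) = 0x72; 0xF1 ⊕ 0x72 = 0x83.
P[4]: T = 0x62, S = E(K, T) = 0x75; 0x7B ⊕ 0x75 = 0x0E.
Blocks that differ from the original plaintext: P[3].

P[1] = 0x12, P[2] = 0x96, P[3] = 0x83, P[4] = 0x0E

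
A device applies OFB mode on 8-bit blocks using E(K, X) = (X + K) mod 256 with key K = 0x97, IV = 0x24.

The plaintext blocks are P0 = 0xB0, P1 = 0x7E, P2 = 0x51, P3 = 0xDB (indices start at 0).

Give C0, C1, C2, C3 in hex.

OFB encryption: S_i = E(K, S_{i−1}) with S_{−1} = IV; C_i = P_i ⊕ S_i.
C0: S = E(K, 0x24) = 0xBB; 0xB0 ⊕ 0xBB = 0x0B.
C1: S = E(K, 0xBB) = 0x52; 0x7E ⊕ 0x52 = 0x2C.
C2: S = E(K, 0x52) = 0xE9; 0x51 ⊕ 0xE9 = 0xB8.
C3: S = E(K, 0xE9) = 0x80; 0xDB ⊕ 0x80 = 0x5B.

C0 = 0x0B, C1 = 0x2C, C2 = 0xB8, C3 = 0x5B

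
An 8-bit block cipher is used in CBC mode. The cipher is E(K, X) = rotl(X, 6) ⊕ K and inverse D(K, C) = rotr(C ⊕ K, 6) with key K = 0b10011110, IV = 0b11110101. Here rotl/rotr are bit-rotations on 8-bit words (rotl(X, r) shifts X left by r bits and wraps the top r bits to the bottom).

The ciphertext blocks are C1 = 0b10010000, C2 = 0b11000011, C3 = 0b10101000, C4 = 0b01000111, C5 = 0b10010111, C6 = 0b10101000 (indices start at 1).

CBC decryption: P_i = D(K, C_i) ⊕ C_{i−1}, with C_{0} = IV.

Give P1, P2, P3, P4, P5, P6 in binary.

P1: D(K, 0b10010000) = 0b00111000; 0b00111000 ⊕ 0b11110101 = 0b11001101.
P2: D(K, 0b11000011) = 0b01110101; 0b01110101 ⊕ 0b10010000 = 0b11100101.
P3: D(K, 0b10101000) = 0b11011000; 0b11011000 ⊕ 0b11000011 = 0b00011011.
P4: D(K, 0b01000111) = 0b01100111; 0b01100111 ⊕ 0b10101000 = 0b11001111.
P5: D(K, 0b10010111) = 0b00100100; 0b00100100 ⊕ 0b01000111 = 0b01100011.
P6: D(K, 0b10101000) = 0b11011000; 0b11011000 ⊕ 0b10010111 = 0b01001111.

P1 = 0b11001101, P2 = 0b11100101, P3 = 0b00011011, P4 = 0b11001111, P5 = 0b01100011, P6 = 0b01001111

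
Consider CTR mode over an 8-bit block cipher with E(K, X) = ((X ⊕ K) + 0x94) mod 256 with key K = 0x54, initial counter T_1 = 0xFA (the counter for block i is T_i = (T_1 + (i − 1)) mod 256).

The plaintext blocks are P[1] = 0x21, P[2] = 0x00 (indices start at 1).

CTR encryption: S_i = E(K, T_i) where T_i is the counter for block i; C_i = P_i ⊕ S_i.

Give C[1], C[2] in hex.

C[1]: T = 0xFA, S = E(K, T) = 0x42; 0x21 ⊕ 0x42 = 0x63.
C[2]: T = 0xFB, S = E(K, T) = 0x43; 0x00 ⊕ 0x43 = 0x43.

C[1] = 0x63, C[2] = 0x43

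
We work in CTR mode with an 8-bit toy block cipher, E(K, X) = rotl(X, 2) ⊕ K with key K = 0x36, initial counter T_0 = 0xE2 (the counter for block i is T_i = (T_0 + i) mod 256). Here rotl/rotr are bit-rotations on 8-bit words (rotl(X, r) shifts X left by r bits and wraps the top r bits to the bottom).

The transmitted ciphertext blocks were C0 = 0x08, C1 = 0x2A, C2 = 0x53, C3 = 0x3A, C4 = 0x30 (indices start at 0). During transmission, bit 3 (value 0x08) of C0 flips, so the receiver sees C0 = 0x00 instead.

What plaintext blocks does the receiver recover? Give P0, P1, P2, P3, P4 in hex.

P0 = 0xBD, P1 = 0x93, P2 = 0xF6, P3 = 0x9B, P4 = 0x9D

CTR decryption: S_i = E(K, T_i) where T_i is the counter for block i; P_i = C_i ⊕ S_i.
Only C0 changed, to 0x00. In CTR, a change in C_i flips the same bit in P_i only; the keystream is unaffected. Decrypting the received ciphertext:
P0: T = 0xE2, S = E(K, T) = 0xBD; 0x00 ⊕ 0xBD = 0xBD.
P1: T = 0xE3, S = E(K, T) = 0xB9; 0x2A ⊕ 0xB9 = 0x93.
P2: T = 0xE4, S = E(K, T) = 0xA5; 0x53 ⊕ 0xA5 = 0xF6.
P3: T = 0xE5, S = E(K, T) = 0xA1; 0x3A ⊕ 0xA1 = 0x9B.
P4: T = 0xE6, S = E(K, T) = 0xAD; 0x30 ⊕ 0xAD = 0x9D.
Blocks that differ from the original plaintext: P0.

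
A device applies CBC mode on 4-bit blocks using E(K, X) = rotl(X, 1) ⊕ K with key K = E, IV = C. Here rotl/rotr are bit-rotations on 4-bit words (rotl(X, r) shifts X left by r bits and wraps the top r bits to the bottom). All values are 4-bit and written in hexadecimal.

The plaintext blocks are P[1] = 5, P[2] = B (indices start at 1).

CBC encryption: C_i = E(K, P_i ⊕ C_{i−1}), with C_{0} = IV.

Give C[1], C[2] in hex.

C[1]: P[1] ⊕ C = 9; E(K, 9) = D.
C[2]: P[2] ⊕ D = 6; E(K, 6) = 2.

C[1] = D, C[2] = 2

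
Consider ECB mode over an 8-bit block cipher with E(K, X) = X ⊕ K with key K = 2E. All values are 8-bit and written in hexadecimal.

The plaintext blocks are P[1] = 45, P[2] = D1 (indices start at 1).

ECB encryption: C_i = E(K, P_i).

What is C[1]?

C[1] = 6B

C[1]: E(K, 45) = 6B.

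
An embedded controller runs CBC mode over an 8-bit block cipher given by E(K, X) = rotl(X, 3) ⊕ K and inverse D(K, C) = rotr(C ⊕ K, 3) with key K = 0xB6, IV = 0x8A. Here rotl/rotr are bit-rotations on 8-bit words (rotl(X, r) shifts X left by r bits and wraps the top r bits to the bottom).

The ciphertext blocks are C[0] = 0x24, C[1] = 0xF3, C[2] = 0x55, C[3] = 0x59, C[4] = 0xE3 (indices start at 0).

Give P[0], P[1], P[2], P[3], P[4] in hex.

CBC decryption: P_i = D(K, C_i) ⊕ C_{i−1}, with C_{−1} = IV.
P[0]: D(K, 0x24) = 0x52; 0x52 ⊕ 0x8A = 0xD8.
P[1]: D(K, 0xF3) = 0xA8; 0xA8 ⊕ 0x24 = 0x8C.
P[2]: D(K, 0x55) = 0x7C; 0x7C ⊕ 0xF3 = 0x8F.
P[3]: D(K, 0x59) = 0xFD; 0xFD ⊕ 0x55 = 0xA8.
P[4]: D(K, 0xE3) = 0xAA; 0xAA ⊕ 0x59 = 0xF3.

P[0] = 0xD8, P[1] = 0x8C, P[2] = 0x8F, P[3] = 0xA8, P[4] = 0xF3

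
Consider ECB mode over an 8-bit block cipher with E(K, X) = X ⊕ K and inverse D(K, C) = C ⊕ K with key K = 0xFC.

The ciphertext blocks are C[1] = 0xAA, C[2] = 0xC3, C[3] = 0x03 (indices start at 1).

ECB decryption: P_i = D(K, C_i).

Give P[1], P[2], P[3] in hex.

P[1] = 0x56, P[2] = 0x3F, P[3] = 0xFF

P[1]: D(K, 0xAA) = 0x56.
P[2]: D(K, 0xC3) = 0x3F.
P[3]: D(K, 0x03) = 0xFF.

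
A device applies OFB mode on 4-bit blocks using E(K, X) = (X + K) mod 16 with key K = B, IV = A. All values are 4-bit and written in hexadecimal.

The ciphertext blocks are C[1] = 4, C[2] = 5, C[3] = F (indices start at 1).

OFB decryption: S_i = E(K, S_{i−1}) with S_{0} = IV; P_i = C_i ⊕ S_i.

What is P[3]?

P[3] = 4

P[1]: S = E(K, A) = 5; 4 ⊕ 5 = 1.
P[2]: S = E(K, 5) = 0; 5 ⊕ 0 = 5.
P[3]: S = E(K, 0) = B; F ⊕ B = 4.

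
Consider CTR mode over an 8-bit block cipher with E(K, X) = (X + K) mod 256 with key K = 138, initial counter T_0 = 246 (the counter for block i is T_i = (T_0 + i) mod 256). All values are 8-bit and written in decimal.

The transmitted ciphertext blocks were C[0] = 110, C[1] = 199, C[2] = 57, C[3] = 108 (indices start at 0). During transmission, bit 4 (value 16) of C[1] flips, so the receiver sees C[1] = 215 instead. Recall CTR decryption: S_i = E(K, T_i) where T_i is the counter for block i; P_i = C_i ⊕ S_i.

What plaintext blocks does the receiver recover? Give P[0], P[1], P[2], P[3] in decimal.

Only C[1] changed, to 215. In CTR, a change in C_i flips the same bit in P_i only; the keystream is unaffected. Decrypting the received ciphertext:
P[0]: T = 246, S = E(K, T) = 128; 110 ⊕ 128 = 238.
P[1]: T = 247, S = E(K, T) = 129; 215 ⊕ 129 = 86.
P[2]: T = 248, S = E(K, T) = 130; 57 ⊕ 130 = 187.
P[3]: T = 249, S = E(K, T) = 131; 108 ⊕ 131 = 239.
Blocks that differ from the original plaintext: P[1].

P[0] = 238, P[1] = 86, P[2] = 187, P[3] = 239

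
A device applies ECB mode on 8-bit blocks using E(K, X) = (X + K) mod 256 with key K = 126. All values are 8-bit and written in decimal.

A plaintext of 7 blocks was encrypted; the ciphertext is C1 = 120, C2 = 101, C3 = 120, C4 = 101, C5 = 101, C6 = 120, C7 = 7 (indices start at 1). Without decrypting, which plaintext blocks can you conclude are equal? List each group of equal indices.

ECB encrypts each block independently with the same key, so equal ciphertext blocks imply equal plaintext blocks.
C1 = C3 = C6 = 120, so P1 = P3 = P6.
C2 = C4 = C5 = 101, so P2 = P4 = P5.

P1 = P3 = P6; P2 = P4 = P5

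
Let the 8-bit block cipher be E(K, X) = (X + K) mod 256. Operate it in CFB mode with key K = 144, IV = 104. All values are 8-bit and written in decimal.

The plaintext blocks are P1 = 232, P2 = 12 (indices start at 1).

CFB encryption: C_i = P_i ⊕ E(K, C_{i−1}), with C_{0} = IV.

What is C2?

C2 = 172

C1: E(K, 104) = 248; 232 ⊕ 248 = 16.
C2: E(K, 16) = 160; 12 ⊕ 160 = 172.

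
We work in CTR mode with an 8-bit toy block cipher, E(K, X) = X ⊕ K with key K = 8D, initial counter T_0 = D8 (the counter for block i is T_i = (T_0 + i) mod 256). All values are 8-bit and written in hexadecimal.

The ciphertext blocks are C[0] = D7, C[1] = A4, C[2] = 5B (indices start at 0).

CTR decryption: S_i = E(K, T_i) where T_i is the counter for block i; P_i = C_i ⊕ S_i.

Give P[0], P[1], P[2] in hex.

P[0]: T = D8, S = E(K, T) = 55; D7 ⊕ 55 = 82.
P[1]: T = D9, S = E(K, T) = 54; A4 ⊕ 54 = F0.
P[2]: T = DA, S = E(K, T) = 57; 5B ⊕ 57 = 0C.

P[0] = 82, P[1] = F0, P[2] = 0C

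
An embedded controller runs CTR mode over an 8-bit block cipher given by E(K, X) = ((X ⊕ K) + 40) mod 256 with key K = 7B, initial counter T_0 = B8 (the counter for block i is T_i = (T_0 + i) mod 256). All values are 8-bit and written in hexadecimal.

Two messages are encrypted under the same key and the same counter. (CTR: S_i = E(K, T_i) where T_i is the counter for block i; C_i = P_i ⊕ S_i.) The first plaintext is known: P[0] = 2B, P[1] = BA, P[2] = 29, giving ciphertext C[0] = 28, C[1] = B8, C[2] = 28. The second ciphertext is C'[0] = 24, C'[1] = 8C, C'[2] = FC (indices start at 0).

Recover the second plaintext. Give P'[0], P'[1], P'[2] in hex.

In CTR with a reused counter, both messages share the same keystream S_i, so C_i ⊕ C'_i = P_i ⊕ P'_i and thus P'_i = P_i ⊕ C_i ⊕ C'_i.
P'[0]: 2B ⊕ 28 ⊕ 24 = 27.
P'[1]: BA ⊕ B8 ⊕ 8C = 8E.
P'[2]: 29 ⊕ 28 ⊕ FC = FD.

P'[0] = 27, P'[1] = 8E, P'[2] = FD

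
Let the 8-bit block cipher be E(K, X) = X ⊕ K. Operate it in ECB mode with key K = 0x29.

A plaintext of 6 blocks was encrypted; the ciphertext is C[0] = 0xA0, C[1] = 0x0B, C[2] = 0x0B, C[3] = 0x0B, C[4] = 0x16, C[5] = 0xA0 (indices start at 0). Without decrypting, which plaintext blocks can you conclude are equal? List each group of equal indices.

ECB encrypts each block independently with the same key, so equal ciphertext blocks imply equal plaintext blocks.
C[0] = C[5] = 0xA0, so P[0] = P[5].
C[1] = C[2] = C[3] = 0x0B, so P[1] = P[2] = P[3].

P[0] = P[5]; P[1] = P[2] = P[3]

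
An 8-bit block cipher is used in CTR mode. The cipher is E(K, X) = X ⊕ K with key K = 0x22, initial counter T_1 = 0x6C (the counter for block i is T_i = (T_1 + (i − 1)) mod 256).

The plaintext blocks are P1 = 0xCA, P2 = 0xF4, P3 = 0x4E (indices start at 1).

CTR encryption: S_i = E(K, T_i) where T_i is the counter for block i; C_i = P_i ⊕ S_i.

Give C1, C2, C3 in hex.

C1 = 0x84, C2 = 0xBB, C3 = 0x02

C1: T = 0x6C, S = E(K, T) = 0x4E; 0xCA ⊕ 0x4E = 0x84.
C2: T = 0x6D, S = E(K, T) = 0x4F; 0xF4 ⊕ 0x4F = 0xBB.
C3: T = 0x6E, S = E(K, T) = 0x4C; 0x4E ⊕ 0x4C = 0x02.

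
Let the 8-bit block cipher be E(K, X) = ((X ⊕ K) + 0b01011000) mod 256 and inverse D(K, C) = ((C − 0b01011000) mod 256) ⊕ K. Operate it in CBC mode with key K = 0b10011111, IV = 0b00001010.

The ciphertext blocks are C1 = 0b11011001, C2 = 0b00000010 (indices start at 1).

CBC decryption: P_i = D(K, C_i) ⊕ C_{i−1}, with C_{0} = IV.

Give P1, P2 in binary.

P1 = 0b00010100, P2 = 0b11101100

P1: D(K, 0b11011001) = 0b00011110; 0b00011110 ⊕ 0b00001010 = 0b00010100.
P2: D(K, 0b00000010) = 0b00110101; 0b00110101 ⊕ 0b11011001 = 0b11101100.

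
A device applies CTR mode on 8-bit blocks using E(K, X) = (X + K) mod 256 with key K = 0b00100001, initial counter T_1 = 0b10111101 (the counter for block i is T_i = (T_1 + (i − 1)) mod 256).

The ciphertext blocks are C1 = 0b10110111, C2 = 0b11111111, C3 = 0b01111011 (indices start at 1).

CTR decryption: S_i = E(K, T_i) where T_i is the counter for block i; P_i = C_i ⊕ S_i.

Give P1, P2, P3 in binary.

P1: T = 0b10111101, S = E(K, T) = 0b11011110; 0b10110111 ⊕ 0b11011110 = 0b01101001.
P2: T = 0b10111110, S = E(K, T) = 0b11011111; 0b11111111 ⊕ 0b11011111 = 0b00100000.
P3: T = 0b10111111, S = E(K, T) = 0b11100000; 0b01111011 ⊕ 0b11100000 = 0b10011011.

P1 = 0b01101001, P2 = 0b00100000, P3 = 0b10011011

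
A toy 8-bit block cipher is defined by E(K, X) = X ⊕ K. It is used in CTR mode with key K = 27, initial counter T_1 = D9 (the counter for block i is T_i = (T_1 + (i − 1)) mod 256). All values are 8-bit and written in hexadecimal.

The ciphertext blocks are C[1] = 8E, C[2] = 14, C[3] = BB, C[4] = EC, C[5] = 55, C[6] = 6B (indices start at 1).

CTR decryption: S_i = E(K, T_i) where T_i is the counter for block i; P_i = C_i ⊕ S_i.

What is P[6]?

P[6]: T = DE, S = E(K, T) = F9; 6B ⊕ F9 = 92.

P[6] = 92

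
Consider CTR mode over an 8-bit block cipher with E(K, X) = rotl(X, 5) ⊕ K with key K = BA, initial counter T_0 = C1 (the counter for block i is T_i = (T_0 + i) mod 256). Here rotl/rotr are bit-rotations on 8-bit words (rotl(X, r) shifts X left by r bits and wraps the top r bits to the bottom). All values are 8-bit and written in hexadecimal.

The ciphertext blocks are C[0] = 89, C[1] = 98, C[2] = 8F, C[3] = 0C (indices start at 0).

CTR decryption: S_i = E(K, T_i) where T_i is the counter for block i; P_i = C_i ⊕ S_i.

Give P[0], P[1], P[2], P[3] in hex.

P[0]: T = C1, S = E(K, T) = 82; 89 ⊕ 82 = 0B.
P[1]: T = C2, S = E(K, T) = E2; 98 ⊕ E2 = 7A.
P[2]: T = C3, S = E(K, T) = C2; 8F ⊕ C2 = 4D.
P[3]: T = C4, S = E(K, T) = 22; 0C ⊕ 22 = 2E.

P[0] = 0B, P[1] = 7A, P[2] = 4D, P[3] = 2E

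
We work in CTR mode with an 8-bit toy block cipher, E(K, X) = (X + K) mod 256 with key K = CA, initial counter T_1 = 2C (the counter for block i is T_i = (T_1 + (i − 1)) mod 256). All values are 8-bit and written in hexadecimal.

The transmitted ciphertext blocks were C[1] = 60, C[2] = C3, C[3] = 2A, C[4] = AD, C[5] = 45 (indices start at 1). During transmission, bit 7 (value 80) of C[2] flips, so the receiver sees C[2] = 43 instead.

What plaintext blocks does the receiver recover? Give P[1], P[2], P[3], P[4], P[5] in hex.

P[1] = 96, P[2] = B4, P[3] = D2, P[4] = 54, P[5] = BF

CTR decryption: S_i = E(K, T_i) where T_i is the counter for block i; P_i = C_i ⊕ S_i.
Only C[2] changed, to 43. In CTR, a change in C_i flips the same bit in P_i only; the keystream is unaffected. Decrypting the received ciphertext:
P[1]: T = 2C, S = E(K, T) = F6; 60 ⊕ F6 = 96.
P[2]: T = 2D, S = E(K, T) = F7; 43 ⊕ F7 = B4.
P[3]: T = 2E, S = E(K, T) = F8; 2A ⊕ F8 = D2.
P[4]: T = 2F, S = E(K, T) = F9; AD ⊕ F9 = 54.
P[5]: T = 30, S = E(K, T) = FA; 45 ⊕ FA = BF.
Blocks that differ from the original plaintext: P[2].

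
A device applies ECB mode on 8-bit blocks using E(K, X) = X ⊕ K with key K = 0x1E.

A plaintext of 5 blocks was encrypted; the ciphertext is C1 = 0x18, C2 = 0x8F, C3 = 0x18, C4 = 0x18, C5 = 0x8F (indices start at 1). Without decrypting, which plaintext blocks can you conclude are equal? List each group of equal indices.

P1 = P3 = P4; P2 = P5

ECB encrypts each block independently with the same key, so equal ciphertext blocks imply equal plaintext blocks.
C1 = C3 = C4 = 0x18, so P1 = P3 = P4.
C2 = C5 = 0x8F, so P2 = P5.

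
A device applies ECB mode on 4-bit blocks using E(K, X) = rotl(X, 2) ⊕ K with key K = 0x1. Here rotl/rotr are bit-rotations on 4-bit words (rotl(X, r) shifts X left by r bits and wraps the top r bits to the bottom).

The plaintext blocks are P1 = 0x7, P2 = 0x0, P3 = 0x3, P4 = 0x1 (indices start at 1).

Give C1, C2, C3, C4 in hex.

ECB encryption: C_i = E(K, P_i).
C1: E(K, 0x7) = 0xC.
C2: E(K, 0x0) = 0x1.
C3: E(K, 0x3) = 0xD.
C4: E(K, 0x1) = 0x5.

C1 = 0xC, C2 = 0x1, C3 = 0xD, C4 = 0x5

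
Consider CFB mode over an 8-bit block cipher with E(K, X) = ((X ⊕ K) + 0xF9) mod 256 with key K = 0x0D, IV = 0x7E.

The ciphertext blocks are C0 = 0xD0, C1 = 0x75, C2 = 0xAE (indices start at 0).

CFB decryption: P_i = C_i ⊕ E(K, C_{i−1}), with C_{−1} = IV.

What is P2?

P2 = 0xDF

P2: E(K, 0x75) = 0x71; 0xAE ⊕ 0x71 = 0xDF.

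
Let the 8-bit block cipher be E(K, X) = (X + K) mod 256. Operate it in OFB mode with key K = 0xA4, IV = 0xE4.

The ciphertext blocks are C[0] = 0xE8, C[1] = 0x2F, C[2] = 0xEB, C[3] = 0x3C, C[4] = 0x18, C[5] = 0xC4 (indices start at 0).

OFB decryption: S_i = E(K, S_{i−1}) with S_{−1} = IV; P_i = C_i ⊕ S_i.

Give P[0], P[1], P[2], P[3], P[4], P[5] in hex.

P[0]: S = E(K, 0xE4) = 0x88; 0xE8 ⊕ 0x88 = 0x60.
P[1]: S = E(K, 0x88) = 0x2C; 0x2F ⊕ 0x2C = 0x03.
P[2]: S = E(K, 0x2C) = 0xD0; 0xEB ⊕ 0xD0 = 0x3B.
P[3]: S = E(K, 0xD0) = 0x74; 0x3C ⊕ 0x74 = 0x48.
P[4]: S = E(K, 0x74) = 0x18; 0x18 ⊕ 0x18 = 0x00.
P[5]: S = E(K, 0x18) = 0xBC; 0xC4 ⊕ 0xBC = 0x78.

P[0] = 0x60, P[1] = 0x03, P[2] = 0x3B, P[3] = 0x48, P[4] = 0x00, P[5] = 0x78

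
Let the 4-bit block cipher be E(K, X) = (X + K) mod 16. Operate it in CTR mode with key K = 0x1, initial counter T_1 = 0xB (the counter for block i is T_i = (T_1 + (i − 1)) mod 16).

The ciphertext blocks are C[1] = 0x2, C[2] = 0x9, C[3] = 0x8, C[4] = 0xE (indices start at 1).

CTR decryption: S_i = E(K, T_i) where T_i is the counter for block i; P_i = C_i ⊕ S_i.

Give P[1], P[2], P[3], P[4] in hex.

P[1] = 0xE, P[2] = 0x4, P[3] = 0x6, P[4] = 0x1

P[1]: T = 0xB, S = E(K, T) = 0xC; 0x2 ⊕ 0xC = 0xE.
P[2]: T = 0xC, S = E(K, T) = 0xD; 0x9 ⊕ 0xD = 0x4.
P[3]: T = 0xD, S = E(K, T) = 0xE; 0x8 ⊕ 0xE = 0x6.
P[4]: T = 0xE, S = E(K, T) = 0xF; 0xE ⊕ 0xF = 0x1.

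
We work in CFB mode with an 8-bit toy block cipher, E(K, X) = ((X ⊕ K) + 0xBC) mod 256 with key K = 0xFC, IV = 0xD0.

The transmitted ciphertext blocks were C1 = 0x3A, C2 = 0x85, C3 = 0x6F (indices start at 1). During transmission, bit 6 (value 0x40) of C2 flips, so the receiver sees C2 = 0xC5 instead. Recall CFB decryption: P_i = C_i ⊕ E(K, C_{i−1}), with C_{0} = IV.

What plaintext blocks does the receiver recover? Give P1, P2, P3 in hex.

P1 = 0xD2, P2 = 0x47, P3 = 0x9A

Only C2 changed, to 0xC5. In CFB, a change in C_i flips the same bit in P_i and garbles P_{i+1}. Decrypting the received ciphertext:
P1: E(K, 0xD0) = 0xE8; 0x3A ⊕ 0xE8 = 0xD2.
P2: E(K, 0x3A) = 0x82; 0xC5 ⊕ 0x82 = 0x47.
P3: E(K, 0xC5) = 0xF5; 0x6F ⊕ 0xF5 = 0x9A.
Blocks that differ from the original plaintext: P2, P3.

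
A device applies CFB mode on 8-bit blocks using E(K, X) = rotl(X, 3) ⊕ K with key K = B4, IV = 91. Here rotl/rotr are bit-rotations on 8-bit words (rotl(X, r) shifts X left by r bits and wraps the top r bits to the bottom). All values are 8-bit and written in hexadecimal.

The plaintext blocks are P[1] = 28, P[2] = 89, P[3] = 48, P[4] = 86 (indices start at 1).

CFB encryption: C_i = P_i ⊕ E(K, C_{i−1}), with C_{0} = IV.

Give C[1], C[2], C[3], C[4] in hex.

C[1]: E(K, 91) = 38; 28 ⊕ 38 = 10.
C[2]: E(K, 10) = 34; 89 ⊕ 34 = BD.
C[3]: E(K, BD) = 59; 48 ⊕ 59 = 11.
C[4]: E(K, 11) = 3C; 86 ⊕ 3C = BA.

C[1] = 10, C[2] = BD, C[3] = 11, C[4] = BA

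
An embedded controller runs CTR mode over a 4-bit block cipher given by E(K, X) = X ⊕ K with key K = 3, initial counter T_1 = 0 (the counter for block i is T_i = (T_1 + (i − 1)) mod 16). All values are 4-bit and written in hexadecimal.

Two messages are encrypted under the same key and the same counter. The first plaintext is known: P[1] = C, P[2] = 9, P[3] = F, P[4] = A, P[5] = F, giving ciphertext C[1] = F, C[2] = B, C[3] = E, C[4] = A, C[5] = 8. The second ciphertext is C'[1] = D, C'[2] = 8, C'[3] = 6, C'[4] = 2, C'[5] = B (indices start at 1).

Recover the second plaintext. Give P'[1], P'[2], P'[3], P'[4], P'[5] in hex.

In CTR with a reused counter, both messages share the same keystream S_i, so C_i ⊕ C'_i = P_i ⊕ P'_i and thus P'_i = P_i ⊕ C_i ⊕ C'_i.
P'[1]: C ⊕ F ⊕ D = E.
P'[2]: 9 ⊕ B ⊕ 8 = A.
P'[3]: F ⊕ E ⊕ 6 = 7.
P'[4]: A ⊕ A ⊕ 2 = 2.
P'[5]: F ⊕ 8 ⊕ B = C.

P'[1] = E, P'[2] = A, P'[3] = 7, P'[4] = 2, P'[5] = C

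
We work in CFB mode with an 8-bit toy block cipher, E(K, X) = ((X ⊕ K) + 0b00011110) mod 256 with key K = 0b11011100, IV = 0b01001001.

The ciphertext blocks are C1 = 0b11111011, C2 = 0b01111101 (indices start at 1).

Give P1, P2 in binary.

CFB decryption: P_i = C_i ⊕ E(K, C_{i−1}), with C_{0} = IV.
P1: E(K, 0b01001001) = 0b10110011; 0b11111011 ⊕ 0b10110011 = 0b01001000.
P2: E(K, 0b11111011) = 0b01000101; 0b01111101 ⊕ 0b01000101 = 0b00111000.

P1 = 0b01001000, P2 = 0b00111000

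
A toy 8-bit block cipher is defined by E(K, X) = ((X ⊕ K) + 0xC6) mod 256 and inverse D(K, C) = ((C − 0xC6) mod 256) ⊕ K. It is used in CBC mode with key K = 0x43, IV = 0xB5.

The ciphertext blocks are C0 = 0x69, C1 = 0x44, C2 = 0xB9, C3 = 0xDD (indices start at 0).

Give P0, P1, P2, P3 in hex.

CBC decryption: P_i = D(K, C_i) ⊕ C_{i−1}, with C_{−1} = IV.
P0: D(K, 0x69) = 0xE0; 0xE0 ⊕ 0xB5 = 0x55.
P1: D(K, 0x44) = 0x3D; 0x3D ⊕ 0x69 = 0x54.
P2: D(K, 0xB9) = 0xB0; 0xB0 ⊕ 0x44 = 0xF4.
P3: D(K, 0xDD) = 0x54; 0x54 ⊕ 0xB9 = 0xED.

P0 = 0x55, P1 = 0x54, P2 = 0xF4, P3 = 0xED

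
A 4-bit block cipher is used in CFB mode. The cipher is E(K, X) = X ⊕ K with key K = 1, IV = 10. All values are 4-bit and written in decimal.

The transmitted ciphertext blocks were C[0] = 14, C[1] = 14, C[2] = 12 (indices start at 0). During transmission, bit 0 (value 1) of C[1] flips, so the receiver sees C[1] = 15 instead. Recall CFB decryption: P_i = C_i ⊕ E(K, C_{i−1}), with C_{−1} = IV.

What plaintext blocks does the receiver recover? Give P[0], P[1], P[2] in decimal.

Only C[1] changed, to 15. In CFB, a change in C_i flips the same bit in P_i and garbles P_{i+1}. Decrypting the received ciphertext:
P[0]: E(K, 10) = 11; 14 ⊕ 11 = 5.
P[1]: E(K, 14) = 15; 15 ⊕ 15 = 0.
P[2]: E(K, 15) = 14; 12 ⊕ 14 = 2.
Blocks that differ from the original plaintext: P[1], P[2].

P[0] = 5, P[1] = 0, P[2] = 2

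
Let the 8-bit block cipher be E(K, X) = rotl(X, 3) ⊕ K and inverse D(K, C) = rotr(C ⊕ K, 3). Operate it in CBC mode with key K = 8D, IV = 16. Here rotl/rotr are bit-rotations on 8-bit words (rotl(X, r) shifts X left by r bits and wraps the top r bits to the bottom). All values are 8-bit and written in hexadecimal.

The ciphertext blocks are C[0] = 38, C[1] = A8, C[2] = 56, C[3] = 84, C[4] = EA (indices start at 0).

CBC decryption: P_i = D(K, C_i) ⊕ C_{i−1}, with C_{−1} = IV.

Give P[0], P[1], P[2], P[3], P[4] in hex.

P[0]: D(K, 38) = B6; B6 ⊕ 16 = A0.
P[1]: D(K, A8) = A4; A4 ⊕ 38 = 9C.
P[2]: D(K, 56) = 7B; 7B ⊕ A8 = D3.
P[3]: D(K, 84) = 21; 21 ⊕ 56 = 77.
P[4]: D(K, EA) = EC; EC ⊕ 84 = 68.

P[0] = A0, P[1] = 9C, P[2] = D3, P[3] = 77, P[4] = 68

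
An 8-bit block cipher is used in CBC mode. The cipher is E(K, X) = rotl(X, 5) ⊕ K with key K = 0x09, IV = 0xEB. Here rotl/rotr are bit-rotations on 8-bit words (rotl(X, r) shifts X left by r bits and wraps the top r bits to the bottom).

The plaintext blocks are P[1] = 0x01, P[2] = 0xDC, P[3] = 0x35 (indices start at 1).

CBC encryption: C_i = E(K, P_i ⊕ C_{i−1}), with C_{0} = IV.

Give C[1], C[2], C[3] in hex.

C[1]: P[1] ⊕ 0xEB = 0xEA; E(K, 0xEA) = 0x54.
C[2]: P[2] ⊕ 0x54 = 0x88; E(K, 0x88) = 0x18.
C[3]: P[3] ⊕ 0x18 = 0x2D; E(K, 0x2D) = 0xAC.

C[1] = 0x54, C[2] = 0x18, C[3] = 0xAC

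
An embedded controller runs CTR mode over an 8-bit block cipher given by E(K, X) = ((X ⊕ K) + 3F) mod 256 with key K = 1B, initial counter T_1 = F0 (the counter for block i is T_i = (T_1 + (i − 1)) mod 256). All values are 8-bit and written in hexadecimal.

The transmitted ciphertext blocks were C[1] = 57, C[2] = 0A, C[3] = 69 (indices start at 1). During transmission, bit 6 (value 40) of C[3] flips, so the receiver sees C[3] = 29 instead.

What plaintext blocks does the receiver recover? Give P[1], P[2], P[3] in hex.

CTR decryption: S_i = E(K, T_i) where T_i is the counter for block i; P_i = C_i ⊕ S_i.
Only C[3] changed, to 29. In CTR, a change in C_i flips the same bit in P_i only; the keystream is unaffected. Decrypting the received ciphertext:
P[1]: T = F0, S = E(K, T) = 2A; 57 ⊕ 2A = 7D.
P[2]: T = F1, S = E(K, T) = 29; 0A ⊕ 29 = 23.
P[3]: T = F2, S = E(K, T) = 28; 29 ⊕ 28 = 01.
Blocks that differ from the original plaintext: P[3].

P[1] = 7D, P[2] = 23, P[3] = 01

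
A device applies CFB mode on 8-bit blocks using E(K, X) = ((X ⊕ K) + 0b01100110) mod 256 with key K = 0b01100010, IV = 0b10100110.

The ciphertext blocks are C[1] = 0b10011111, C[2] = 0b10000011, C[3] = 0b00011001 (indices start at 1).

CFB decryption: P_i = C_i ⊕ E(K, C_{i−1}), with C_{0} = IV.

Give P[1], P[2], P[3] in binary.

P[1] = 0b10110101, P[2] = 0b11100000, P[3] = 0b01011110

P[1]: E(K, 0b10100110) = 0b00101010; 0b10011111 ⊕ 0b00101010 = 0b10110101.
P[2]: E(K, 0b10011111) = 0b01100011; 0b10000011 ⊕ 0b01100011 = 0b11100000.
P[3]: E(K, 0b10000011) = 0b01000111; 0b00011001 ⊕ 0b01000111 = 0b01011110.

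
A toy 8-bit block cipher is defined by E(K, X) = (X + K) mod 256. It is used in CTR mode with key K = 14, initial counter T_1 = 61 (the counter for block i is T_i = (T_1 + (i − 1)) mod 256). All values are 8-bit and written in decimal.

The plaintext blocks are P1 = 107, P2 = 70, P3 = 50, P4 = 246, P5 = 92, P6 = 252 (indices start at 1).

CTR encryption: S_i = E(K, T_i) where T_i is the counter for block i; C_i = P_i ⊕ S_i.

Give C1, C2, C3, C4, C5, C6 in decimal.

C1: T = 61, S = E(K, T) = 75; 107 ⊕ 75 = 32.
C2: T = 62, S = E(K, T) = 76; 70 ⊕ 76 = 10.
C3: T = 63, S = E(K, T) = 77; 50 ⊕ 77 = 127.
C4: T = 64, S = E(K, T) = 78; 246 ⊕ 78 = 184.
C5: T = 65, S = E(K, T) = 79; 92 ⊕ 79 = 19.
C6: T = 66, S = E(K, T) = 80; 252 ⊕ 80 = 172.

C1 = 32, C2 = 10, C3 = 127, C4 = 184, C5 = 19, C6 = 172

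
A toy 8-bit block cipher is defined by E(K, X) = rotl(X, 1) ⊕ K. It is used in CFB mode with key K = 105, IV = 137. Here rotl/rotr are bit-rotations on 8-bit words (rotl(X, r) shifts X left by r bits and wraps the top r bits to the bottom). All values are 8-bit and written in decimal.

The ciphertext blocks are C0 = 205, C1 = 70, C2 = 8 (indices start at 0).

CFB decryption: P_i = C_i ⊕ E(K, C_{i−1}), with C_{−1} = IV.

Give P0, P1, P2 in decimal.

P0 = 183, P1 = 180, P2 = 237

P0: E(K, 137) = 122; 205 ⊕ 122 = 183.
P1: E(K, 205) = 242; 70 ⊕ 242 = 180.
P2: E(K, 70) = 229; 8 ⊕ 229 = 237.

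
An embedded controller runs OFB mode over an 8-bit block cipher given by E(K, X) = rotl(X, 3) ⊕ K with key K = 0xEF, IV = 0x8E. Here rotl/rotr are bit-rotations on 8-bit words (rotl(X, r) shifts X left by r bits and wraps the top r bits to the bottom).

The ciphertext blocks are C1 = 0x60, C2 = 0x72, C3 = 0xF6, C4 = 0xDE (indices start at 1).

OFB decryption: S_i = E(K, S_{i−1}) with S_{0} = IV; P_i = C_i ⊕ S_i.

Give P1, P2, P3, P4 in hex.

P1: S = E(K, 0x8E) = 0x9B; 0x60 ⊕ 0x9B = 0xFB.
P2: S = E(K, 0x9B) = 0x33; 0x72 ⊕ 0x33 = 0x41.
P3: S = E(K, 0x33) = 0x76; 0xF6 ⊕ 0x76 = 0x80.
P4: S = E(K, 0x76) = 0x5C; 0xDE ⊕ 0x5C = 0x82.

P1 = 0xFB, P2 = 0x41, P3 = 0x80, P4 = 0x82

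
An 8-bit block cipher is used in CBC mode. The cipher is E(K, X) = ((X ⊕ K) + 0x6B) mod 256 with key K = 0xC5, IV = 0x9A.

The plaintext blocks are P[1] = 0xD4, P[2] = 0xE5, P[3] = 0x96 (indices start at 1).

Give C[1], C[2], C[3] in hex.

CBC encryption: C_i = E(K, P_i ⊕ C_{i−1}), with C_{0} = IV.
C[1]: P[1] ⊕ 0x9A = 0x4E; E(K, 0x4E) = 0xF6.
C[2]: P[2] ⊕ 0xF6 = 0x13; E(K, 0x13) = 0x41.
C[3]: P[3] ⊕ 0x41 = 0xD7; E(K, 0xD7) = 0x7D.

C[1] = 0xF6, C[2] = 0x41, C[3] = 0x7D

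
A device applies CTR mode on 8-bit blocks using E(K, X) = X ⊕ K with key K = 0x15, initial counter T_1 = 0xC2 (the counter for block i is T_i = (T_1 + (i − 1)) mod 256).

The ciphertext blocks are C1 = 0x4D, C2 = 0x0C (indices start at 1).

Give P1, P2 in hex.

CTR decryption: S_i = E(K, T_i) where T_i is the counter for block i; P_i = C_i ⊕ S_i.
P1: T = 0xC2, S = E(K, T) = 0xD7; 0x4D ⊕ 0xD7 = 0x9A.
P2: T = 0xC3, S = E(K, T) = 0xD6; 0x0C ⊕ 0xD6 = 0xDA.

P1 = 0x9A, P2 = 0xDA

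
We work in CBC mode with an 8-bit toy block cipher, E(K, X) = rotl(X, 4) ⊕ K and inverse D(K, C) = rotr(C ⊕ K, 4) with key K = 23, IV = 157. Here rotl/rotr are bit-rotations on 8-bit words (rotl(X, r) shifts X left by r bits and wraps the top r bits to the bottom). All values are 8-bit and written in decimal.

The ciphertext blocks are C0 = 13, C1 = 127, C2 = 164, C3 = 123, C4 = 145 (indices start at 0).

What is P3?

P3 = 98

CBC decryption: P_i = D(K, C_i) ⊕ C_{i−1}, with C_{−1} = IV.
P3: D(K, 123) = 198; 198 ⊕ 164 = 98.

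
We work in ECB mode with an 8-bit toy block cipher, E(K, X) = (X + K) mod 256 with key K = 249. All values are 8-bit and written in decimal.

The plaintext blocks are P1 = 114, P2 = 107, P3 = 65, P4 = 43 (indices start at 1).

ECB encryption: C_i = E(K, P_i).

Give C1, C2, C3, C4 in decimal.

C1 = 107, C2 = 100, C3 = 58, C4 = 36

C1: E(K, 114) = 107.
C2: E(K, 107) = 100.
C3: E(K, 65) = 58.
C4: E(K, 43) = 36.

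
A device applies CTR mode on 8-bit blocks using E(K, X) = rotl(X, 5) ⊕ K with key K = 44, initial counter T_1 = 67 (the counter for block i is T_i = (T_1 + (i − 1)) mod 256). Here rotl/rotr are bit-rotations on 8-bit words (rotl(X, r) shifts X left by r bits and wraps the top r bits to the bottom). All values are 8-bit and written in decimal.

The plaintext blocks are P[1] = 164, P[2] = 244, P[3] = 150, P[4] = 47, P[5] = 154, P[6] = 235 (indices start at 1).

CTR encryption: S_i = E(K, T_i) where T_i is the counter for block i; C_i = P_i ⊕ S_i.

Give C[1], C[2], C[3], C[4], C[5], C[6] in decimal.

C[1] = 224, C[2] = 80, C[3] = 18, C[4] = 203, C[5] = 94, C[6] = 206

C[1]: T = 67, S = E(K, T) = 68; 164 ⊕ 68 = 224.
C[2]: T = 68, S = E(K, T) = 164; 244 ⊕ 164 = 80.
C[3]: T = 69, S = E(K, T) = 132; 150 ⊕ 132 = 18.
C[4]: T = 70, S = E(K, T) = 228; 47 ⊕ 228 = 203.
C[5]: T = 71, S = E(K, T) = 196; 154 ⊕ 196 = 94.
C[6]: T = 72, S = E(K, T) = 37; 235 ⊕ 37 = 206.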